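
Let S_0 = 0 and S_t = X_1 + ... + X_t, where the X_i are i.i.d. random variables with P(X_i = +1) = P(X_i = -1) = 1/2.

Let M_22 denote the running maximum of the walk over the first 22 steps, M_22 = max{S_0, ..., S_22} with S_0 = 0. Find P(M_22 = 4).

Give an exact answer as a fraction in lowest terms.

Answer: 124355/1048576

Derivation:
Let M_22 = max(S_0,...,S_22). Use the reflection principle: for j ≥ 1, #{paths with M_22 ≥ j} = #{S_22 ≥ j} + #{S_22 ≥ j+1}.
By reflection, #{M_22 ≥ 4} = #{S_22 ≥ 4} + #{S_22 ≥ 5} = 1097790 + 600370 = 1698160.
#{M_22 ≥ 5} = #{S_22 ≥ 5} + #{S_22 ≥ 6} = 600370 + 600370 = 1200740.
#{M_22 = 4} = 1698160 - 1200740 = 497420.
P(M_22 = 4) = 497420/4194304 = 124355/1048576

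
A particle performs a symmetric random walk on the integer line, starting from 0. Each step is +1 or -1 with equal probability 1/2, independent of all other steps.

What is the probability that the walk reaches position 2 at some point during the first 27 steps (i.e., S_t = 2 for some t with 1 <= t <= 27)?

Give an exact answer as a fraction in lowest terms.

Answer: 11762641/16777216

Derivation:
Count via complement. Let g(t,s) = #length-t paths at position s with S_1..S_t all ≠ 2.
g(t,s) = g(t-1,s-1) + g(t-1,s+1) for s ≠ 2; g(t,2) = 0.
t=0: g(0,0)=1
t=1: g(1,-1)=1 g(1,1)=1
t=2: g(2,-2)=1 g(2,0)=2
t=3: g(3,-3)=1 g(3,-1)=3 g(3,1)=2
t=4: g(4,-4)=1 g(4,-2)=4 g(4,0)=5
t=5: g(5,-5)=1 g(5,-3)=5 g(5,-1)=9 g(5,1)=5
t=6: g(6,-6)=1 g(6,-4)=6 g(6,-2)=14 g(6,0)=14
t=7: g(7,-7)=1 g(7,-5)=7 g(7,-3)=20 g(7,-1)=28 g(7,1)=14
t=8: g(8,-8)=1 g(8,-6)=8 g(8,-4)=27 g(8,-2)=48 g(8,0)=42
t=9: g(9,-9)=1 g(9,-7)=9 g(9,-5)=35 g(9,-3)=75 g(9,-1)=90 g(9,1)=42
t=10: g(10,-10)=1 g(10,-8)=10 g(10,-6)=44 g(10,-4)=110 g(10,-2)=165 g(10,0)=132
t=11: g(11,-11)=1 g(11,-9)=11 g(11,-7)=54 g(11,-5)=154 g(11,-3)=275 g(11,-1)=297 g(11,1)=132
t=12: g(12,-12)=1 g(12,-10)=12 g(12,-8)=65 g(12,-6)=208 g(12,-4)=429 g(12,-2)=572 g(12,0)=429
t=13: g(13,-13)=1 g(13,-11)=13 g(13,-9)=77 g(13,-7)=273 g(13,-5)=637 g(13,-3)=1001 g(13,-1)=1001 g(13,1)=429
t=14: g(14,-14)=1 g(14,-12)=14 g(14,-10)=90 g(14,-8)=350 g(14,-6)=910 g(14,-4)=1638 g(14,-2)=2002 g(14,0)=1430
t=15: g(15,-15)=1 g(15,-13)=15 g(15,-11)=104 g(15,-9)=440 g(15,-7)=1260 g(15,-5)=2548 g(15,-3)=3640 g(15,-1)=3432 g(15,1)=1430
t=16: g(16,-16)=1 g(16,-14)=16 g(16,-12)=119 g(16,-10)=544 g(16,-8)=1700 g(16,-6)=3808 g(16,-4)=6188 g(16,-2)=7072 g(16,0)=4862
t=17: g(17,-17)=1 g(17,-15)=17 g(17,-13)=135 g(17,-11)=663 g(17,-9)=2244 g(17,-7)=5508 g(17,-5)=9996 g(17,-3)=13260 g(17,-1)=11934 g(17,1)=4862
t=18: g(18,-18)=1 g(18,-16)=18 g(18,-14)=152 g(18,-12)=798 g(18,-10)=2907 g(18,-8)=7752 g(18,-6)=15504 g(18,-4)=23256 g(18,-2)=25194 g(18,0)=16796
t=19: g(19,-19)=1 g(19,-17)=19 g(19,-15)=170 g(19,-13)=950 g(19,-11)=3705 g(19,-9)=10659 g(19,-7)=23256 g(19,-5)=38760 g(19,-3)=48450 g(19,-1)=41990 g(19,1)=16796
t=20: g(20,-20)=1 g(20,-18)=20 g(20,-16)=189 g(20,-14)=1120 g(20,-12)=4655 g(20,-10)=14364 g(20,-8)=33915 g(20,-6)=62016 g(20,-4)=87210 g(20,-2)=90440 g(20,0)=58786
t=21: g(21,-21)=1 g(21,-19)=21 g(21,-17)=209 g(21,-15)=1309 g(21,-13)=5775 g(21,-11)=19019 g(21,-9)=48279 g(21,-7)=95931 g(21,-5)=149226 g(21,-3)=177650 g(21,-1)=149226 g(21,1)=58786
t=22: g(22,-22)=1 g(22,-20)=22 g(22,-18)=230 g(22,-16)=1518 g(22,-14)=7084 g(22,-12)=24794 g(22,-10)=67298 g(22,-8)=144210 g(22,-6)=245157 g(22,-4)=326876 g(22,-2)=326876 g(22,0)=208012
t=23: g(23,-23)=1 g(23,-21)=23 g(23,-19)=252 g(23,-17)=1748 g(23,-15)=8602 g(23,-13)=31878 g(23,-11)=92092 g(23,-9)=211508 g(23,-7)=389367 g(23,-5)=572033 g(23,-3)=653752 g(23,-1)=534888 g(23,1)=208012
t=24: g(24,-24)=1 g(24,-22)=24 g(24,-20)=275 g(24,-18)=2000 g(24,-16)=10350 g(24,-14)=40480 g(24,-12)=123970 g(24,-10)=303600 g(24,-8)=600875 g(24,-6)=961400 g(24,-4)=1225785 g(24,-2)=1188640 g(24,0)=742900
t=25: g(25,-25)=1 g(25,-23)=25 g(25,-21)=299 g(25,-19)=2275 g(25,-17)=12350 g(25,-15)=50830 g(25,-13)=164450 g(25,-11)=427570 g(25,-9)=904475 g(25,-7)=1562275 g(25,-5)=2187185 g(25,-3)=2414425 g(25,-1)=1931540 g(25,1)=742900
t=26: g(26,-26)=1 g(26,-24)=26 g(26,-22)=324 g(26,-20)=2574 g(26,-18)=14625 g(26,-16)=63180 g(26,-14)=215280 g(26,-12)=592020 g(26,-10)=1332045 g(26,-8)=2466750 g(26,-6)=3749460 g(26,-4)=4601610 g(26,-2)=4345965 g(26,0)=2674440
t=27: g(27,-27)=1 g(27,-25)=27 g(27,-23)=350 g(27,-21)=2898 g(27,-19)=17199 g(27,-17)=77805 g(27,-15)=278460 g(27,-13)=807300 g(27,-11)=1924065 g(27,-9)=3798795 g(27,-7)=6216210 g(27,-5)=8351070 g(27,-3)=8947575 g(27,-1)=7020405 g(27,1)=2674440
Paths never hitting 2: Σ_s g(27,s) = 40116600
Paths hitting 2: 2^27 - 40116600 = 94101128
P = 94101128/134217728 = 11762641/16777216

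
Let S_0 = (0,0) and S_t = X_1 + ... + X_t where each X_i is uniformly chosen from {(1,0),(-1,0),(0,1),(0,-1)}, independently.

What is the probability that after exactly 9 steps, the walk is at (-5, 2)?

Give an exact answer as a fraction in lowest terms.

Answer: 189/65536

Derivation:
Let h be the number of horizontal steps (so 9-h are vertical). To end at (-5,2) need (h-5)/2 right-steps and ((9-h)+2)/2 up-steps.
Sum over h with 5 ≤ h ≤ 7, h ≡ 1 (mod 2), 9-h ≡ 0 (mod 2):
h=5: C(9,5)·C(5,0)·C(4,3) = 126·1·4 = 504
h=7: C(9,7)·C(7,1)·C(2,2) = 36·7·1 = 252
Total favorable: 756
Total paths: 4^9 = 262144
P = 756/262144 = 189/65536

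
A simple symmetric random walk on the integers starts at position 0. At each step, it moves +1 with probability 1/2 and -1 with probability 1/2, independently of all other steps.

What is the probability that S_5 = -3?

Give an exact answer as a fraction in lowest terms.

To reach position -3 after 5 steps: need 1 step of +1 and 4 of -1.
Favorable paths: C(5,1) = 5
Total paths: 2^5 = 32
P = 5/32 = 5/32

Answer: 5/32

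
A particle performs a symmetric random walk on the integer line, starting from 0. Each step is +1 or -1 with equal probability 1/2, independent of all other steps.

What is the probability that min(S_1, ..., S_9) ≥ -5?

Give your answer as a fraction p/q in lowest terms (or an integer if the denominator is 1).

Answer: 123/128

Derivation:
Let f(t,s) = #length-t paths at position s with S_1..S_t all ≥ -5.
f(t,s) = f(t-1,s-1) + f(t-1,s+1) for s ≥ -5; f(t,s) = 0 for s < -5.
t=0: f(0,0)=1
t=1: f(1,-1)=1 f(1,1)=1
t=2: f(2,-2)=1 f(2,0)=2 f(2,2)=1
t=3: f(3,-3)=1 f(3,-1)=3 f(3,1)=3 f(3,3)=1
t=4: f(4,-4)=1 f(4,-2)=4 f(4,0)=6 f(4,2)=4 f(4,4)=1
t=5: f(5,-5)=1 f(5,-3)=5 f(5,-1)=10 f(5,1)=10 f(5,3)=5 f(5,5)=1
t=6: f(6,-4)=6 f(6,-2)=15 f(6,0)=20 f(6,2)=15 f(6,4)=6 f(6,6)=1
t=7: f(7,-5)=6 f(7,-3)=21 f(7,-1)=35 f(7,1)=35 f(7,3)=21 f(7,5)=7 f(7,7)=1
t=8: f(8,-4)=27 f(8,-2)=56 f(8,0)=70 f(8,2)=56 f(8,4)=28 f(8,6)=8 f(8,8)=1
t=9: f(9,-5)=27 f(9,-3)=83 f(9,-1)=126 f(9,1)=126 f(9,3)=84 f(9,5)=36 f(9,7)=9 f(9,9)=1
Σ_s f(9,s) = 492
P = 492/512 = 123/128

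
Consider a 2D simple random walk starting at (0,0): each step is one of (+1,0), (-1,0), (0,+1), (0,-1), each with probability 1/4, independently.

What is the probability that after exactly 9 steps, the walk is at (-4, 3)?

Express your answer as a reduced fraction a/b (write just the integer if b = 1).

Answer: 567/131072

Derivation:
Let h be the number of horizontal steps (so 9-h are vertical). To end at (-4,3) need (h-4)/2 right-steps and ((9-h)+3)/2 up-steps.
Sum over h with 4 ≤ h ≤ 6, h ≡ 0 (mod 2), 9-h ≡ 1 (mod 2):
h=4: C(9,4)·C(4,0)·C(5,4) = 126·1·5 = 630
h=6: C(9,6)·C(6,1)·C(3,3) = 84·6·1 = 504
Total favorable: 1134
Total paths: 4^9 = 262144
P = 1134/262144 = 567/131072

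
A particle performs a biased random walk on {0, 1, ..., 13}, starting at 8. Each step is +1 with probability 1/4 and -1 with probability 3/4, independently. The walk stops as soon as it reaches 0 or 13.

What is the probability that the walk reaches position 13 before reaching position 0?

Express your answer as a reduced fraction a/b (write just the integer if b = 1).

Answer: 3280/797161

Derivation:
Biased walk: p = 1/4, q = 3/4, r = q/p = 3
Gambler's ruin: P(hit 13 before 0 | start at 8) = (1 - r^a)/(1 - r^N)
r^8 = 6561; r^13 = 1594323
P = (1 - 6561) / (1 - 1594323) = -6560 / -1594322 = 3280/797161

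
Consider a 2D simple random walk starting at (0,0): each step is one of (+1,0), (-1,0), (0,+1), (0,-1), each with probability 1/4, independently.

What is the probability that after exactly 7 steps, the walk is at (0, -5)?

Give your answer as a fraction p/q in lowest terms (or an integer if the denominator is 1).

Let h be the number of horizontal steps (so 7-h are vertical). To end at (0,-5) need (h+0)/2 right-steps and ((7-h)-5)/2 up-steps.
Sum over h with 0 ≤ h ≤ 2, h ≡ 0 (mod 2), 7-h ≡ 1 (mod 2):
h=0: C(7,0)·C(0,0)·C(7,1) = 1·1·7 = 7
h=2: C(7,2)·C(2,1)·C(5,0) = 21·2·1 = 42
Total favorable: 49
Total paths: 4^7 = 16384
P = 49/16384 = 49/16384

Answer: 49/16384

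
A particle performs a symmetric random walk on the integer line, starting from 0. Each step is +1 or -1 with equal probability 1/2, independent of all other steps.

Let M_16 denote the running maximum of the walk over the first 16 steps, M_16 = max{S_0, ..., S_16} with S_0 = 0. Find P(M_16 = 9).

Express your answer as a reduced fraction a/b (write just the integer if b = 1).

Answer: 35/4096

Derivation:
Let M_16 = max(S_0,...,S_16). Use the reflection principle: for j ≥ 1, #{paths with M_16 ≥ j} = #{S_16 ≥ j} + #{S_16 ≥ j+1}.
By reflection, #{M_16 ≥ 9} = #{S_16 ≥ 9} + #{S_16 ≥ 10} = 697 + 697 = 1394.
#{M_16 ≥ 10} = #{S_16 ≥ 10} + #{S_16 ≥ 11} = 697 + 137 = 834.
#{M_16 = 9} = 1394 - 834 = 560.
P(M_16 = 9) = 560/65536 = 35/4096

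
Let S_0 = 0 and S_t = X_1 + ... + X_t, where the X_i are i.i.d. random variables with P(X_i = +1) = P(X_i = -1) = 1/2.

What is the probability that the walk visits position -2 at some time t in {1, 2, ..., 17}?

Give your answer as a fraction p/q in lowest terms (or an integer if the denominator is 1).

Count via complement. Let g(t,s) = #length-t paths at position s with S_1..S_t all ≠ -2.
g(t,s) = g(t-1,s-1) + g(t-1,s+1) for s ≠ -2; g(t,-2) = 0.
t=0: g(0,0)=1
t=1: g(1,-1)=1 g(1,1)=1
t=2: g(2,0)=2 g(2,2)=1
t=3: g(3,-1)=2 g(3,1)=3 g(3,3)=1
t=4: g(4,0)=5 g(4,2)=4 g(4,4)=1
t=5: g(5,-1)=5 g(5,1)=9 g(5,3)=5 g(5,5)=1
t=6: g(6,0)=14 g(6,2)=14 g(6,4)=6 g(6,6)=1
t=7: g(7,-1)=14 g(7,1)=28 g(7,3)=20 g(7,5)=7 g(7,7)=1
t=8: g(8,0)=42 g(8,2)=48 g(8,4)=27 g(8,6)=8 g(8,8)=1
t=9: g(9,-1)=42 g(9,1)=90 g(9,3)=75 g(9,5)=35 g(9,7)=9 g(9,9)=1
t=10: g(10,0)=132 g(10,2)=165 g(10,4)=110 g(10,6)=44 g(10,8)=10 g(10,10)=1
t=11: g(11,-1)=132 g(11,1)=297 g(11,3)=275 g(11,5)=154 g(11,7)=54 g(11,9)=11 g(11,11)=1
t=12: g(12,0)=429 g(12,2)=572 g(12,4)=429 g(12,6)=208 g(12,8)=65 g(12,10)=12 g(12,12)=1
t=13: g(13,-1)=429 g(13,1)=1001 g(13,3)=1001 g(13,5)=637 g(13,7)=273 g(13,9)=77 g(13,11)=13 g(13,13)=1
t=14: g(14,0)=1430 g(14,2)=2002 g(14,4)=1638 g(14,6)=910 g(14,8)=350 g(14,10)=90 g(14,12)=14 g(14,14)=1
t=15: g(15,-1)=1430 g(15,1)=3432 g(15,3)=3640 g(15,5)=2548 g(15,7)=1260 g(15,9)=440 g(15,11)=104 g(15,13)=15 g(15,15)=1
t=16: g(16,0)=4862 g(16,2)=7072 g(16,4)=6188 g(16,6)=3808 g(16,8)=1700 g(16,10)=544 g(16,12)=119 g(16,14)=16 g(16,16)=1
t=17: g(17,-1)=4862 g(17,1)=11934 g(17,3)=13260 g(17,5)=9996 g(17,7)=5508 g(17,9)=2244 g(17,11)=663 g(17,13)=135 g(17,15)=17 g(17,17)=1
Paths never hitting -2: Σ_s g(17,s) = 48620
Paths hitting -2: 2^17 - 48620 = 82452
P = 82452/131072 = 20613/32768

Answer: 20613/32768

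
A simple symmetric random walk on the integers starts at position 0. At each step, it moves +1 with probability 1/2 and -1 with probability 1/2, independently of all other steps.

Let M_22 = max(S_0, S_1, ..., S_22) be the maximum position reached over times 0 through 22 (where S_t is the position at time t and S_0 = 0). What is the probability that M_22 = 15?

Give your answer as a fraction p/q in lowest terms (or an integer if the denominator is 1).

Answer: 385/1048576

Derivation:
Let M_22 = max(S_0,...,S_22). Use the reflection principle: for j ≥ 1, #{paths with M_22 ≥ j} = #{S_22 ≥ j} + #{S_22 ≥ j+1}.
By reflection, #{M_22 ≥ 15} = #{S_22 ≥ 15} + #{S_22 ≥ 16} = 1794 + 1794 = 3588.
#{M_22 ≥ 16} = #{S_22 ≥ 16} + #{S_22 ≥ 17} = 1794 + 254 = 2048.
#{M_22 = 15} = 3588 - 2048 = 1540.
P(M_22 = 15) = 1540/4194304 = 385/1048576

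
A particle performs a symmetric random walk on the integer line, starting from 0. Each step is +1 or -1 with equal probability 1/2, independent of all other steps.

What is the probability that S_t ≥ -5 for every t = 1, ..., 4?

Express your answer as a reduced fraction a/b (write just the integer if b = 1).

Let f(t,s) = #length-t paths at position s with S_1..S_t all ≥ -5.
f(t,s) = f(t-1,s-1) + f(t-1,s+1) for s ≥ -5; f(t,s) = 0 for s < -5.
t=0: f(0,0)=1
t=1: f(1,-1)=1 f(1,1)=1
t=2: f(2,-2)=1 f(2,0)=2 f(2,2)=1
t=3: f(3,-3)=1 f(3,-1)=3 f(3,1)=3 f(3,3)=1
t=4: f(4,-4)=1 f(4,-2)=4 f(4,0)=6 f(4,2)=4 f(4,4)=1
Σ_s f(4,s) = 16
P = 16/16 = 1

Answer: 1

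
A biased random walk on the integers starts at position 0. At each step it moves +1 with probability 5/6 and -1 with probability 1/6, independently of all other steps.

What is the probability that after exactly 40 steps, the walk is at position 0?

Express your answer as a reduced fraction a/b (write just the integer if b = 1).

Answer: 365168594837188720703125/371319292745659279662190166016

Derivation:
To be at 0 after 40 steps: need exactly 20 steps of +1 and 20 of -1.
Number of such sequences: C(40,20) = 137846528820
Each has probability (5/6)^20 · (1/6)^20 = 95367431640625/13367494538843734067838845976576
P = 137846528820 · 95367431640625/13367494538843734067838845976576 = 365168594837188720703125/371319292745659279662190166016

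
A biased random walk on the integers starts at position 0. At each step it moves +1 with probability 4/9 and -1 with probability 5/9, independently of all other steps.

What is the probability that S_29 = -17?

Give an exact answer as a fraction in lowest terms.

Answer: 2577148437500000000000000/523347633027360537213511521

Derivation:
To reach position -17 after 29 steps: need 6 steps of +1 and 23 steps of -1.
Number of such sequences: C(29,6) = 475020
Each has probability (4/9)^6 · (5/9)^23 = 48828125000000000000/4710128697246244834921603689
P = 475020 · 48828125000000000000/4710128697246244834921603689 = 2577148437500000000000000/523347633027360537213511521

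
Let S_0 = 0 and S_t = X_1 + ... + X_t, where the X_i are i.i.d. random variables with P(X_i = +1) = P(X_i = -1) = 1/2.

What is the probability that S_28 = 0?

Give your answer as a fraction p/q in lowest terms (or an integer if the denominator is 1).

To return to 0 after 28 steps: need exactly 14 steps of +1 and 14 of -1.
Favorable paths: C(28,14) = 40116600
Total paths: 2^28 = 268435456
P = 40116600/268435456 = 5014575/33554432

Answer: 5014575/33554432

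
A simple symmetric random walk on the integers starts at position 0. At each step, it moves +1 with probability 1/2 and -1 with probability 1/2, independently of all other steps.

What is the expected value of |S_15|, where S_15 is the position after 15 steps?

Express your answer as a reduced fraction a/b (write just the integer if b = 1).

S_15 takes values m ≡ 1 (mod 2) with |m| ≤ 15; P(S_15=m) = C(15,(15+m)/2)/2^15.
Total paths: 2^15 = 32768
Distribution: P(S=-15)=1/32768, P(S=-13)=15/32768, P(S=-11)=105/32768, P(S=-9)=455/32768, P(S=-7)=1365/32768, P(S=-5)=3003/32768, P(S=-3)=5005/32768, P(S=-1)=6435/32768, P(S=1)=6435/32768, P(S=3)=5005/32768, P(S=5)=3003/32768, P(S=7)=1365/32768, P(S=9)=455/32768, P(S=11)=105/32768, P(S=13)=15/32768, P(S=15)=1/32768
E[|S_15|] = Σ_m |m|·P(S_15=m) = 102960/32768 = 6435/2048

Answer: 6435/2048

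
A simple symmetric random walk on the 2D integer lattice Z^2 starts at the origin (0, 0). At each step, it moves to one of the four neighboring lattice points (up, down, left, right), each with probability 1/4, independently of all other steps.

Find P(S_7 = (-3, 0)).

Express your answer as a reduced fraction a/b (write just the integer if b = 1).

Answer: 441/16384

Derivation:
Let h be the number of horizontal steps (so 7-h are vertical). To end at (-3,0) need (h-3)/2 right-steps and ((7-h)+0)/2 up-steps.
Sum over h with 3 ≤ h ≤ 7, h ≡ 1 (mod 2), 7-h ≡ 0 (mod 2):
h=3: C(7,3)·C(3,0)·C(4,2) = 35·1·6 = 210
h=5: C(7,5)·C(5,1)·C(2,1) = 21·5·2 = 210
h=7: C(7,7)·C(7,2)·C(0,0) = 1·21·1 = 21
Total favorable: 441
Total paths: 4^7 = 16384
P = 441/16384 = 441/16384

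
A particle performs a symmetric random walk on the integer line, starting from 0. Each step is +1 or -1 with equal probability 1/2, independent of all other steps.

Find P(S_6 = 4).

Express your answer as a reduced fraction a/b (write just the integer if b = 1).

Answer: 3/32

Derivation:
To reach position 4 after 6 steps: need 5 steps of +1 and 1 of -1.
Favorable paths: C(6,5) = 6
Total paths: 2^6 = 64
P = 6/64 = 3/32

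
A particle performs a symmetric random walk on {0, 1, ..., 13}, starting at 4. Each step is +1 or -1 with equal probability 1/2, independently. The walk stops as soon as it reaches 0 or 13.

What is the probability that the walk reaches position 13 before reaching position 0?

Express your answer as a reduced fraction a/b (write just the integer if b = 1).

Answer: 4/13

Derivation:
Symmetric walk (p = 1/2): the harmonic-function argument gives P(hit 13 before 0 | start at 4) = a/N.
P = 4/13 = 4/13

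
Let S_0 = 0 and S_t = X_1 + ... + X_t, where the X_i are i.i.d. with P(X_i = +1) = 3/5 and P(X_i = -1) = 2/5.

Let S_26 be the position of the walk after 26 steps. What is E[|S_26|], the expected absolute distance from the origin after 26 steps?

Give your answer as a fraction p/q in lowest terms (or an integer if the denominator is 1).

Answer: 8897448185150614466/1490116119384765625

Derivation:
S_26 takes values m ≡ 0 (mod 2) with |m| ≤ 26; P(S_26=m) = C(26,(26+m)/2) · (3/5)^((26+m)/2) · (2/5)^((26-m)/2).
Distribution: P(S=-26)=67108864/1490116119384765625, P(S=-24)=2617245696/1490116119384765625, P(S=-22)=1962934272/59604644775390625, P(S=-20)=23555211264/59604644775390625, P(S=-18)=203163697152/59604644775390625, P(S=-16)=6704402006016/298023223876953125, P(S=-14)=35198110531584/298023223876953125, P(S=-12)=30169809027072/59604644775390625, P(S=-10)=107479944658944/59604644775390625, P(S=-8)=322439833976832/59604644775390625, P(S=-6)=4111107883204608/298023223876953125, P(S=-4)=8969689926991872/298023223876953125, P(S=-2)=3363633722621952/59604644775390625, P(S=0)=5433562167312384/59604644775390625, P(S=2)=7568175875899392/59604644775390625, P(S=4)=45409055255396352/298023223876953125, P(S=6)=46828088232127488/298023223876953125, P(S=8)=8263780276257792/59604644775390625, P(S=10)=6197835207193344/59604644775390625, P(S=12)=3914422236122112/59604644775390625, P(S=14)=10275358369820544/298023223876953125, P(S=16)=4403725015637376/298023223876953125, P(S=18)=300253978338912/59604644775390625, P(S=20)=78327124784064/59604644775390625, P(S=22)=14686335897012/59604644775390625, P(S=24)=44059007691036/1490116119384765625, P(S=26)=2541865828329/1490116119384765625
E[|S_26|] = Σ_m |m|·P(S_26=m) = 8897448185150614466/1490116119384765625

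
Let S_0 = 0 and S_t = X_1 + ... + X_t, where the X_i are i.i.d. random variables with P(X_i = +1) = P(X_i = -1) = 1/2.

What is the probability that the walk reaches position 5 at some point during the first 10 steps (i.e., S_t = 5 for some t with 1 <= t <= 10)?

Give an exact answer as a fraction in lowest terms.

Count via complement. Let g(t,s) = #length-t paths at position s with S_1..S_t all ≠ 5.
g(t,s) = g(t-1,s-1) + g(t-1,s+1) for s ≠ 5; g(t,5) = 0.
t=0: g(0,0)=1
t=1: g(1,-1)=1 g(1,1)=1
t=2: g(2,-2)=1 g(2,0)=2 g(2,2)=1
t=3: g(3,-3)=1 g(3,-1)=3 g(3,1)=3 g(3,3)=1
t=4: g(4,-4)=1 g(4,-2)=4 g(4,0)=6 g(4,2)=4 g(4,4)=1
t=5: g(5,-5)=1 g(5,-3)=5 g(5,-1)=10 g(5,1)=10 g(5,3)=5
t=6: g(6,-6)=1 g(6,-4)=6 g(6,-2)=15 g(6,0)=20 g(6,2)=15 g(6,4)=5
t=7: g(7,-7)=1 g(7,-5)=7 g(7,-3)=21 g(7,-1)=35 g(7,1)=35 g(7,3)=20
t=8: g(8,-8)=1 g(8,-6)=8 g(8,-4)=28 g(8,-2)=56 g(8,0)=70 g(8,2)=55 g(8,4)=20
t=9: g(9,-9)=1 g(9,-7)=9 g(9,-5)=36 g(9,-3)=84 g(9,-1)=126 g(9,1)=125 g(9,3)=75
t=10: g(10,-10)=1 g(10,-8)=10 g(10,-6)=45 g(10,-4)=120 g(10,-2)=210 g(10,0)=251 g(10,2)=200 g(10,4)=75
Paths never hitting 5: Σ_s g(10,s) = 912
Paths hitting 5: 2^10 - 912 = 112
P = 112/1024 = 7/64

Answer: 7/64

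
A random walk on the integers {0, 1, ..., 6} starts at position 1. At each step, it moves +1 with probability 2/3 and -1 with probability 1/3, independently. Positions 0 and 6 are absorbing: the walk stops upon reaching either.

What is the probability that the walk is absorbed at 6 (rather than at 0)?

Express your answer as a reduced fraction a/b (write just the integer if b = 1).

Answer: 32/63

Derivation:
Biased walk: p = 2/3, q = 1/3, r = q/p = 1/2
Gambler's ruin: P(hit 6 before 0 | start at 1) = (1 - r^a)/(1 - r^N)
r^1 = 1/2; r^6 = 1/64
P = (1 - 1/2) / (1 - 1/64) = 1/2 / 63/64 = 32/63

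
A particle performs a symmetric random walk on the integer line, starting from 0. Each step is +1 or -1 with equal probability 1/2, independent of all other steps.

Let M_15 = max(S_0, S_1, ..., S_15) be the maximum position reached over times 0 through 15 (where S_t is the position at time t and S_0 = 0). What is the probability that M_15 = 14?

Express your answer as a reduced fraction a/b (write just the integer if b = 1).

Answer: 1/32768

Derivation:
Let M_15 = max(S_0,...,S_15). Use the reflection principle: for j ≥ 1, #{paths with M_15 ≥ j} = #{S_15 ≥ j} + #{S_15 ≥ j+1}.
By reflection, #{M_15 ≥ 14} = #{S_15 ≥ 14} + #{S_15 ≥ 15} = 1 + 1 = 2.
#{M_15 ≥ 15} = #{S_15 ≥ 15} + #{S_15 ≥ 16} = 1 + 0 = 1.
#{M_15 = 14} = 2 - 1 = 1.
P(M_15 = 14) = 1/32768 = 1/32768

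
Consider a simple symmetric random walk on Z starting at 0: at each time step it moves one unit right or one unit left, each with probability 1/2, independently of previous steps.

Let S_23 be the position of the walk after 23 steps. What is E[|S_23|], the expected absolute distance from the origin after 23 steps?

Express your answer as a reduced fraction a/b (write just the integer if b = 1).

Answer: 2028117/524288

Derivation:
S_23 takes values m ≡ 1 (mod 2) with |m| ≤ 23; P(S_23=m) = C(23,(23+m)/2)/2^23.
Total paths: 2^23 = 8388608
Distribution: P(S=-23)=1/8388608, P(S=-21)=23/8388608, P(S=-19)=253/8388608, P(S=-17)=1771/8388608, P(S=-15)=8855/8388608, P(S=-13)=33649/8388608, P(S=-11)=100947/8388608, P(S=-9)=245157/8388608, P(S=-7)=490314/8388608, P(S=-5)=817190/8388608, P(S=-3)=1144066/8388608, P(S=-1)=1352078/8388608, P(S=1)=1352078/8388608, P(S=3)=1144066/8388608, P(S=5)=817190/8388608, P(S=7)=490314/8388608, P(S=9)=245157/8388608, P(S=11)=100947/8388608, P(S=13)=33649/8388608, P(S=15)=8855/8388608, P(S=17)=1771/8388608, P(S=19)=253/8388608, P(S=21)=23/8388608, P(S=23)=1/8388608
E[|S_23|] = Σ_m |m|·P(S_23=m) = 32449872/8388608 = 2028117/524288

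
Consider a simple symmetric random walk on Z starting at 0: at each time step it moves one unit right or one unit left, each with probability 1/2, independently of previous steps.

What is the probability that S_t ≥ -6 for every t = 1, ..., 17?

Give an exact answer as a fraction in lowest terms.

Answer: 14807/16384

Derivation:
Let f(t,s) = #length-t paths at position s with S_1..S_t all ≥ -6.
f(t,s) = f(t-1,s-1) + f(t-1,s+1) for s ≥ -6; f(t,s) = 0 for s < -6.
t=0: f(0,0)=1
t=1: f(1,-1)=1 f(1,1)=1
t=2: f(2,-2)=1 f(2,0)=2 f(2,2)=1
t=3: f(3,-3)=1 f(3,-1)=3 f(3,1)=3 f(3,3)=1
t=4: f(4,-4)=1 f(4,-2)=4 f(4,0)=6 f(4,2)=4 f(4,4)=1
t=5: f(5,-5)=1 f(5,-3)=5 f(5,-1)=10 f(5,1)=10 f(5,3)=5 f(5,5)=1
t=6: f(6,-6)=1 f(6,-4)=6 f(6,-2)=15 f(6,0)=20 f(6,2)=15 f(6,4)=6 f(6,6)=1
t=7: f(7,-5)=7 f(7,-3)=21 f(7,-1)=35 f(7,1)=35 f(7,3)=21 f(7,5)=7 f(7,7)=1
t=8: f(8,-6)=7 f(8,-4)=28 f(8,-2)=56 f(8,0)=70 f(8,2)=56 f(8,4)=28 f(8,6)=8 f(8,8)=1
t=9: f(9,-5)=35 f(9,-3)=84 f(9,-1)=126 f(9,1)=126 f(9,3)=84 f(9,5)=36 f(9,7)=9 f(9,9)=1
t=10: f(10,-6)=35 f(10,-4)=119 f(10,-2)=210 f(10,0)=252 f(10,2)=210 f(10,4)=120 f(10,6)=45 f(10,8)=10 f(10,10)=1
t=11: f(11,-5)=154 f(11,-3)=329 f(11,-1)=462 f(11,1)=462 f(11,3)=330 f(11,5)=165 f(11,7)=55 f(11,9)=11 f(11,11)=1
t=12: f(12,-6)=154 f(12,-4)=483 f(12,-2)=791 f(12,0)=924 f(12,2)=792 f(12,4)=495 f(12,6)=220 f(12,8)=66 f(12,10)=12 f(12,12)=1
t=13: f(13,-5)=637 f(13,-3)=1274 f(13,-1)=1715 f(13,1)=1716 f(13,3)=1287 f(13,5)=715 f(13,7)=286 f(13,9)=78 f(13,11)=13 f(13,13)=1
t=14: f(14,-6)=637 f(14,-4)=1911 f(14,-2)=2989 f(14,0)=3431 f(14,2)=3003 f(14,4)=2002 f(14,6)=1001 f(14,8)=364 f(14,10)=91 f(14,12)=14 f(14,14)=1
t=15: f(15,-5)=2548 f(15,-3)=4900 f(15,-1)=6420 f(15,1)=6434 f(15,3)=5005 f(15,5)=3003 f(15,7)=1365 f(15,9)=455 f(15,11)=105 f(15,13)=15 f(15,15)=1
t=16: f(16,-6)=2548 f(16,-4)=7448 f(16,-2)=11320 f(16,0)=12854 f(16,2)=11439 f(16,4)=8008 f(16,6)=4368 f(16,8)=1820 f(16,10)=560 f(16,12)=120 f(16,14)=16 f(16,16)=1
t=17: f(17,-5)=9996 f(17,-3)=18768 f(17,-1)=24174 f(17,1)=24293 f(17,3)=19447 f(17,5)=12376 f(17,7)=6188 f(17,9)=2380 f(17,11)=680 f(17,13)=136 f(17,15)=17 f(17,17)=1
Σ_s f(17,s) = 118456
P = 118456/131072 = 14807/16384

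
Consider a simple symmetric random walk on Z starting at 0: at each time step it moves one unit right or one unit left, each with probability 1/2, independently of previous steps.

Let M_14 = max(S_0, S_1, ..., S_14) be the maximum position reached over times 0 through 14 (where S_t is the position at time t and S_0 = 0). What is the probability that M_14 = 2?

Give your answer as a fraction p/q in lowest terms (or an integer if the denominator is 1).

Answer: 3003/16384

Derivation:
Let M_14 = max(S_0,...,S_14). Use the reflection principle: for j ≥ 1, #{paths with M_14 ≥ j} = #{S_14 ≥ j} + #{S_14 ≥ j+1}.
By reflection, #{M_14 ≥ 2} = #{S_14 ≥ 2} + #{S_14 ≥ 3} = 6476 + 3473 = 9949.
#{M_14 ≥ 3} = #{S_14 ≥ 3} + #{S_14 ≥ 4} = 3473 + 3473 = 6946.
#{M_14 = 2} = 9949 - 6946 = 3003.
P(M_14 = 2) = 3003/16384 = 3003/16384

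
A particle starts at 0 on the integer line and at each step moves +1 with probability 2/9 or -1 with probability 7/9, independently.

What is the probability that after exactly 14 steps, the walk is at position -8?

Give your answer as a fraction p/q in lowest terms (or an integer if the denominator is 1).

To reach position -8 after 14 steps: need 3 steps of +1 and 11 steps of -1.
Number of such sequences: C(14,3) = 364
Each has probability (2/9)^3 · (7/9)^11 = 15818613944/22876792454961
P = 364 · 15818613944/22876792454961 = 5757975475616/22876792454961

Answer: 5757975475616/22876792454961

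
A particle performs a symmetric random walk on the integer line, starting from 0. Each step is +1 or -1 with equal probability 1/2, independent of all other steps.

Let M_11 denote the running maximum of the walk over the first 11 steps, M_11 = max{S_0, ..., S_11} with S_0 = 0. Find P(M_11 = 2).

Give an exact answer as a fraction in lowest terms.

Answer: 165/1024

Derivation:
Let M_11 = max(S_0,...,S_11). Use the reflection principle: for j ≥ 1, #{paths with M_11 ≥ j} = #{S_11 ≥ j} + #{S_11 ≥ j+1}.
By reflection, #{M_11 ≥ 2} = #{S_11 ≥ 2} + #{S_11 ≥ 3} = 562 + 562 = 1124.
#{M_11 ≥ 3} = #{S_11 ≥ 3} + #{S_11 ≥ 4} = 562 + 232 = 794.
#{M_11 = 2} = 1124 - 794 = 330.
P(M_11 = 2) = 330/2048 = 165/1024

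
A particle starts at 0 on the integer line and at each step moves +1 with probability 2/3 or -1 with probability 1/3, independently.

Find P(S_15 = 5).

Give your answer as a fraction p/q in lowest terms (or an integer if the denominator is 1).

Answer: 1025024/4782969

Derivation:
To reach position 5 after 15 steps: need 10 steps of +1 and 5 steps of -1.
Number of such sequences: C(15,10) = 3003
Each has probability (2/3)^10 · (1/3)^5 = 1024/14348907
P = 3003 · 1024/14348907 = 1025024/4782969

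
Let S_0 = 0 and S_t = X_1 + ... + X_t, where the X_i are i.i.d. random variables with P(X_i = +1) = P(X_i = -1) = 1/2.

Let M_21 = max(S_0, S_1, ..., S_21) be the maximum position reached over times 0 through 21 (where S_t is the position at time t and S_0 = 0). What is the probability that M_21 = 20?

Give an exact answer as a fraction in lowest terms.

Let M_21 = max(S_0,...,S_21). Use the reflection principle: for j ≥ 1, #{paths with M_21 ≥ j} = #{S_21 ≥ j} + #{S_21 ≥ j+1}.
By reflection, #{M_21 ≥ 20} = #{S_21 ≥ 20} + #{S_21 ≥ 21} = 1 + 1 = 2.
#{M_21 ≥ 21} = #{S_21 ≥ 21} + #{S_21 ≥ 22} = 1 + 0 = 1.
#{M_21 = 20} = 2 - 1 = 1.
P(M_21 = 20) = 1/2097152 = 1/2097152

Answer: 1/2097152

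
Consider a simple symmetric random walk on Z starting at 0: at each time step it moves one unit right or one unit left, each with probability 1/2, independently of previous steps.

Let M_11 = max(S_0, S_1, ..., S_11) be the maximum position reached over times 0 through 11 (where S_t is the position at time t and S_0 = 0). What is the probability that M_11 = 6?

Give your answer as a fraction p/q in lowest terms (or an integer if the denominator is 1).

Answer: 55/2048

Derivation:
Let M_11 = max(S_0,...,S_11). Use the reflection principle: for j ≥ 1, #{paths with M_11 ≥ j} = #{S_11 ≥ j} + #{S_11 ≥ j+1}.
By reflection, #{M_11 ≥ 6} = #{S_11 ≥ 6} + #{S_11 ≥ 7} = 67 + 67 = 134.
#{M_11 ≥ 7} = #{S_11 ≥ 7} + #{S_11 ≥ 8} = 67 + 12 = 79.
#{M_11 = 6} = 134 - 79 = 55.
P(M_11 = 6) = 55/2048 = 55/2048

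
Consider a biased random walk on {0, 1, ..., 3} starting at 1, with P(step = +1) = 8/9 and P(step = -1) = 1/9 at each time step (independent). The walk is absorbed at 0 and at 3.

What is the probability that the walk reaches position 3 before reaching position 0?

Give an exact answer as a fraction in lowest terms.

Biased walk: p = 8/9, q = 1/9, r = q/p = 1/8
Gambler's ruin: P(hit 3 before 0 | start at 1) = (1 - r^a)/(1 - r^N)
r^1 = 1/8; r^3 = 1/512
P = (1 - 1/8) / (1 - 1/512) = 7/8 / 511/512 = 64/73

Answer: 64/73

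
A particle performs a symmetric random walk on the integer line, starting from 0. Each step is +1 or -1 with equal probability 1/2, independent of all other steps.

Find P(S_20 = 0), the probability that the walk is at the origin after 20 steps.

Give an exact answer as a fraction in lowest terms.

To return to 0 after 20 steps: need exactly 10 steps of +1 and 10 of -1.
Favorable paths: C(20,10) = 184756
Total paths: 2^20 = 1048576
P = 184756/1048576 = 46189/262144

Answer: 46189/262144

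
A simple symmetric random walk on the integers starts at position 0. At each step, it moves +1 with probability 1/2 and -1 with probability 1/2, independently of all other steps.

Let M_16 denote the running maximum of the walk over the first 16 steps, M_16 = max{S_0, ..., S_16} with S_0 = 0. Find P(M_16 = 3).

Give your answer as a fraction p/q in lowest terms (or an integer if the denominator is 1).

Answer: 1001/8192

Derivation:
Let M_16 = max(S_0,...,S_16). Use the reflection principle: for j ≥ 1, #{paths with M_16 ≥ j} = #{S_16 ≥ j} + #{S_16 ≥ j+1}.
By reflection, #{M_16 ≥ 3} = #{S_16 ≥ 3} + #{S_16 ≥ 4} = 14893 + 14893 = 29786.
#{M_16 ≥ 4} = #{S_16 ≥ 4} + #{S_16 ≥ 5} = 14893 + 6885 = 21778.
#{M_16 = 3} = 29786 - 21778 = 8008.
P(M_16 = 3) = 8008/65536 = 1001/8192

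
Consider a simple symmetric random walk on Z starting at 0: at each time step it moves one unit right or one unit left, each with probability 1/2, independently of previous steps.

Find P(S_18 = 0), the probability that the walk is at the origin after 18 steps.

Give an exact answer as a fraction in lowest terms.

Answer: 12155/65536

Derivation:
To return to 0 after 18 steps: need exactly 9 steps of +1 and 9 of -1.
Favorable paths: C(18,9) = 48620
Total paths: 2^18 = 262144
P = 48620/262144 = 12155/65536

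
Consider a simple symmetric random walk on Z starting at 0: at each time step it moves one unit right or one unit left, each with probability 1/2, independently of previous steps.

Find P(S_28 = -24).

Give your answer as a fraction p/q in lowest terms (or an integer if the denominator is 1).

Answer: 189/134217728

Derivation:
To reach position -24 after 28 steps: need 2 steps of +1 and 26 of -1.
Favorable paths: C(28,2) = 378
Total paths: 2^28 = 268435456
P = 378/268435456 = 189/134217728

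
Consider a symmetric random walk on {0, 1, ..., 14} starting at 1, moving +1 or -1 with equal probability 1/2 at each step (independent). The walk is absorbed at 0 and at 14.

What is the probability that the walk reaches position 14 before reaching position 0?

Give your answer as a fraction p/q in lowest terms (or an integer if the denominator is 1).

Symmetric walk (p = 1/2): the harmonic-function argument gives P(hit 14 before 0 | start at 1) = a/N.
P = 1/14 = 1/14

Answer: 1/14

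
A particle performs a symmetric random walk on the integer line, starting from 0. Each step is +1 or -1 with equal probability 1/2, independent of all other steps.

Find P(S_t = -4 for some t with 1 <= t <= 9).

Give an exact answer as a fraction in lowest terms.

Count via complement. Let g(t,s) = #length-t paths at position s with S_1..S_t all ≠ -4.
g(t,s) = g(t-1,s-1) + g(t-1,s+1) for s ≠ -4; g(t,-4) = 0.
t=0: g(0,0)=1
t=1: g(1,-1)=1 g(1,1)=1
t=2: g(2,-2)=1 g(2,0)=2 g(2,2)=1
t=3: g(3,-3)=1 g(3,-1)=3 g(3,1)=3 g(3,3)=1
t=4: g(4,-2)=4 g(4,0)=6 g(4,2)=4 g(4,4)=1
t=5: g(5,-3)=4 g(5,-1)=10 g(5,1)=10 g(5,3)=5 g(5,5)=1
t=6: g(6,-2)=14 g(6,0)=20 g(6,2)=15 g(6,4)=6 g(6,6)=1
t=7: g(7,-3)=14 g(7,-1)=34 g(7,1)=35 g(7,3)=21 g(7,5)=7 g(7,7)=1
t=8: g(8,-2)=48 g(8,0)=69 g(8,2)=56 g(8,4)=28 g(8,6)=8 g(8,8)=1
t=9: g(9,-3)=48 g(9,-1)=117 g(9,1)=125 g(9,3)=84 g(9,5)=36 g(9,7)=9 g(9,9)=1
Paths never hitting -4: Σ_s g(9,s) = 420
Paths hitting -4: 2^9 - 420 = 92
P = 92/512 = 23/128

Answer: 23/128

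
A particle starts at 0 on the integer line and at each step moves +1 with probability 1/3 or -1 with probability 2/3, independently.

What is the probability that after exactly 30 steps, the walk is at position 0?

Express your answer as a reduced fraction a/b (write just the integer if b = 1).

To be at 0 after 30 steps: need exactly 15 steps of +1 and 15 of -1.
Number of such sequences: C(30,15) = 155117520
Each has probability (1/3)^15 · (2/3)^15 = 32768/205891132094649
P = 155117520 · 32768/205891132094649 = 564765655040/22876792454961

Answer: 564765655040/22876792454961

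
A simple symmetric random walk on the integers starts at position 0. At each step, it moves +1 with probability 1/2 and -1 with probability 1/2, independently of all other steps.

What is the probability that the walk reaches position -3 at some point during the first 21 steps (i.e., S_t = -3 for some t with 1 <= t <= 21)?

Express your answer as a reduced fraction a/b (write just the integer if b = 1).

Answer: 548895/1048576

Derivation:
Count via complement. Let g(t,s) = #length-t paths at position s with S_1..S_t all ≠ -3.
g(t,s) = g(t-1,s-1) + g(t-1,s+1) for s ≠ -3; g(t,-3) = 0.
t=0: g(0,0)=1
t=1: g(1,-1)=1 g(1,1)=1
t=2: g(2,-2)=1 g(2,0)=2 g(2,2)=1
t=3: g(3,-1)=3 g(3,1)=3 g(3,3)=1
t=4: g(4,-2)=3 g(4,0)=6 g(4,2)=4 g(4,4)=1
t=5: g(5,-1)=9 g(5,1)=10 g(5,3)=5 g(5,5)=1
t=6: g(6,-2)=9 g(6,0)=19 g(6,2)=15 g(6,4)=6 g(6,6)=1
t=7: g(7,-1)=28 g(7,1)=34 g(7,3)=21 g(7,5)=7 g(7,7)=1
t=8: g(8,-2)=28 g(8,0)=62 g(8,2)=55 g(8,4)=28 g(8,6)=8 g(8,8)=1
t=9: g(9,-1)=90 g(9,1)=117 g(9,3)=83 g(9,5)=36 g(9,7)=9 g(9,9)=1
t=10: g(10,-2)=90 g(10,0)=207 g(10,2)=200 g(10,4)=119 g(10,6)=45 g(10,8)=10 g(10,10)=1
t=11: g(11,-1)=297 g(11,1)=407 g(11,3)=319 g(11,5)=164 g(11,7)=55 g(11,9)=11 g(11,11)=1
t=12: g(12,-2)=297 g(12,0)=704 g(12,2)=726 g(12,4)=483 g(12,6)=219 g(12,8)=66 g(12,10)=12 g(12,12)=1
t=13: g(13,-1)=1001 g(13,1)=1430 g(13,3)=1209 g(13,5)=702 g(13,7)=285 g(13,9)=78 g(13,11)=13 g(13,13)=1
t=14: g(14,-2)=1001 g(14,0)=2431 g(14,2)=2639 g(14,4)=1911 g(14,6)=987 g(14,8)=363 g(14,10)=91 g(14,12)=14 g(14,14)=1
t=15: g(15,-1)=3432 g(15,1)=5070 g(15,3)=4550 g(15,5)=2898 g(15,7)=1350 g(15,9)=454 g(15,11)=105 g(15,13)=15 g(15,15)=1
t=16: g(16,-2)=3432 g(16,0)=8502 g(16,2)=9620 g(16,4)=7448 g(16,6)=4248 g(16,8)=1804 g(16,10)=559 g(16,12)=120 g(16,14)=16 g(16,16)=1
t=17: g(17,-1)=11934 g(17,1)=18122 g(17,3)=17068 g(17,5)=11696 g(17,7)=6052 g(17,9)=2363 g(17,11)=679 g(17,13)=136 g(17,15)=17 g(17,17)=1
t=18: g(18,-2)=11934 g(18,0)=30056 g(18,2)=35190 g(18,4)=28764 g(18,6)=17748 g(18,8)=8415 g(18,10)=3042 g(18,12)=815 g(18,14)=153 g(18,16)=18 g(18,18)=1
t=19: g(19,-1)=41990 g(19,1)=65246 g(19,3)=63954 g(19,5)=46512 g(19,7)=26163 g(19,9)=11457 g(19,11)=3857 g(19,13)=968 g(19,15)=171 g(19,17)=19 g(19,19)=1
t=20: g(20,-2)=41990 g(20,0)=107236 g(20,2)=129200 g(20,4)=110466 g(20,6)=72675 g(20,8)=37620 g(20,10)=15314 g(20,12)=4825 g(20,14)=1139 g(20,16)=190 g(20,18)=20 g(20,20)=1
t=21: g(21,-1)=149226 g(21,1)=236436 g(21,3)=239666 g(21,5)=183141 g(21,7)=110295 g(21,9)=52934 g(21,11)=20139 g(21,13)=5964 g(21,15)=1329 g(21,17)=210 g(21,19)=21 g(21,21)=1
Paths never hitting -3: Σ_s g(21,s) = 999362
Paths hitting -3: 2^21 - 999362 = 1097790
P = 1097790/2097152 = 548895/1048576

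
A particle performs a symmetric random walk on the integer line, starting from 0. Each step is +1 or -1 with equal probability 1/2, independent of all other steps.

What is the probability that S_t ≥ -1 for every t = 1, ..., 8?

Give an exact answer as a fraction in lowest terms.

Answer: 63/128

Derivation:
Let f(t,s) = #length-t paths at position s with S_1..S_t all ≥ -1.
f(t,s) = f(t-1,s-1) + f(t-1,s+1) for s ≥ -1; f(t,s) = 0 for s < -1.
t=0: f(0,0)=1
t=1: f(1,-1)=1 f(1,1)=1
t=2: f(2,0)=2 f(2,2)=1
t=3: f(3,-1)=2 f(3,1)=3 f(3,3)=1
t=4: f(4,0)=5 f(4,2)=4 f(4,4)=1
t=5: f(5,-1)=5 f(5,1)=9 f(5,3)=5 f(5,5)=1
t=6: f(6,0)=14 f(6,2)=14 f(6,4)=6 f(6,6)=1
t=7: f(7,-1)=14 f(7,1)=28 f(7,3)=20 f(7,5)=7 f(7,7)=1
t=8: f(8,0)=42 f(8,2)=48 f(8,4)=27 f(8,6)=8 f(8,8)=1
Σ_s f(8,s) = 126
P = 126/256 = 63/128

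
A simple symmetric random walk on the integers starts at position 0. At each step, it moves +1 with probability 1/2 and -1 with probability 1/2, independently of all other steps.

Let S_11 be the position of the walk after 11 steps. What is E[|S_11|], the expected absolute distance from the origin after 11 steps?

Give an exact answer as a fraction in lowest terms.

Answer: 693/256

Derivation:
S_11 takes values m ≡ 1 (mod 2) with |m| ≤ 11; P(S_11=m) = C(11,(11+m)/2)/2^11.
Total paths: 2^11 = 2048
Distribution: P(S=-11)=1/2048, P(S=-9)=11/2048, P(S=-7)=55/2048, P(S=-5)=165/2048, P(S=-3)=330/2048, P(S=-1)=462/2048, P(S=1)=462/2048, P(S=3)=330/2048, P(S=5)=165/2048, P(S=7)=55/2048, P(S=9)=11/2048, P(S=11)=1/2048
E[|S_11|] = Σ_m |m|·P(S_11=m) = 5544/2048 = 693/256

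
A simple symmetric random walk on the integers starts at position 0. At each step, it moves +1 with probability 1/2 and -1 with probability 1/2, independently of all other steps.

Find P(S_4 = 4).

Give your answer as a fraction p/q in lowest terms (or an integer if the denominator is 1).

To reach position 4 after 4 steps: need 4 steps of +1 and 0 of -1.
Favorable paths: C(4,4) = 1
Total paths: 2^4 = 16
P = 1/16 = 1/16

Answer: 1/16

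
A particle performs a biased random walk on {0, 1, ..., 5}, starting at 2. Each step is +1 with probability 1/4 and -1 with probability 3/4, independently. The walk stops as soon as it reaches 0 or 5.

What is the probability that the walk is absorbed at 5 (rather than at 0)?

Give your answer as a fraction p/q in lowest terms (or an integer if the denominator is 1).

Answer: 4/121

Derivation:
Biased walk: p = 1/4, q = 3/4, r = q/p = 3
Gambler's ruin: P(hit 5 before 0 | start at 2) = (1 - r^a)/(1 - r^N)
r^2 = 9; r^5 = 243
P = (1 - 9) / (1 - 243) = -8 / -242 = 4/121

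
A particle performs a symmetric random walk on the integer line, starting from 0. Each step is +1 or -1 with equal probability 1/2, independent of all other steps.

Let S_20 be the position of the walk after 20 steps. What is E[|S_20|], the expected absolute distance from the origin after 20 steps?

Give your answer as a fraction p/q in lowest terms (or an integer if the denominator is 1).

S_20 takes values m ≡ 0 (mod 2) with |m| ≤ 20; P(S_20=m) = C(20,(20+m)/2)/2^20.
Total paths: 2^20 = 1048576
Distribution: P(S=-20)=1/1048576, P(S=-18)=20/1048576, P(S=-16)=190/1048576, P(S=-14)=1140/1048576, P(S=-12)=4845/1048576, P(S=-10)=15504/1048576, P(S=-8)=38760/1048576, P(S=-6)=77520/1048576, P(S=-4)=125970/1048576, P(S=-2)=167960/1048576, P(S=0)=184756/1048576, P(S=2)=167960/1048576, P(S=4)=125970/1048576, P(S=6)=77520/1048576, P(S=8)=38760/1048576, P(S=10)=15504/1048576, P(S=12)=4845/1048576, P(S=14)=1140/1048576, P(S=16)=190/1048576, P(S=18)=20/1048576, P(S=20)=1/1048576
E[|S_20|] = Σ_m |m|·P(S_20=m) = 3695120/1048576 = 230945/65536

Answer: 230945/65536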